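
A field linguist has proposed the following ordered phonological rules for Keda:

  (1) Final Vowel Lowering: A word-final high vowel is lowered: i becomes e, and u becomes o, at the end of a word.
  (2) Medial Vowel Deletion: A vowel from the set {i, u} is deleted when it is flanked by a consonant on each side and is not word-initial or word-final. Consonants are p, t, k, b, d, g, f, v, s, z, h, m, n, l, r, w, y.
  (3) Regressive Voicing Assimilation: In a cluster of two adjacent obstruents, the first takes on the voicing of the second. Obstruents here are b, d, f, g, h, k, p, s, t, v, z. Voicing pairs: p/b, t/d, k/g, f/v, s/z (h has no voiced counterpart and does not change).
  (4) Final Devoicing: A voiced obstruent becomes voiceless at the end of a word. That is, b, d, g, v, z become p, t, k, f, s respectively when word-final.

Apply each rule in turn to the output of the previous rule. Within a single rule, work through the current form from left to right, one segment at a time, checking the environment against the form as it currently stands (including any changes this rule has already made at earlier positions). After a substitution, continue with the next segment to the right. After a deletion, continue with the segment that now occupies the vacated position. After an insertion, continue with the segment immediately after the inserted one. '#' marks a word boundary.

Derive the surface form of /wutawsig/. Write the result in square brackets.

(1) Final Vowel Lowering: no change — [wutawsig]
(2) Medial Vowel Deletion: [wutawsig] → [wtawsg]
(3) Regressive Voicing Assimilation: [wtawsg] → [wtawzg]
(4) Final Devoicing: [wtawzg] → [wtawzk]

[wtawzk]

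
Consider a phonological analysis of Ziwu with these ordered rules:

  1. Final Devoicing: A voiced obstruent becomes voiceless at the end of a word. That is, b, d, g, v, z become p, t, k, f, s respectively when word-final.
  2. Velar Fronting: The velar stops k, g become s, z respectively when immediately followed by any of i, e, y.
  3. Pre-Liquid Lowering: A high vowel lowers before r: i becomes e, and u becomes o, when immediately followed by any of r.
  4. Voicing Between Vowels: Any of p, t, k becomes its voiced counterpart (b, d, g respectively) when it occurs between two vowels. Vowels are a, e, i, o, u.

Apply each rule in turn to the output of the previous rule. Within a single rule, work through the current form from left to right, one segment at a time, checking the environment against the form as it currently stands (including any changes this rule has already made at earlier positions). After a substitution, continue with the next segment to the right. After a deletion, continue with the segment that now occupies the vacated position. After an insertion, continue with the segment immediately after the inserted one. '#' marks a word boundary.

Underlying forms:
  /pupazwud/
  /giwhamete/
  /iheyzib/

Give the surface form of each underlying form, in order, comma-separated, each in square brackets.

/pupazwud/:
  1 Final Devoicing: [pupazwud] → [pupazwut]
  2 Velar Fronting: no change — [pupazwut]
  3 Pre-Liquid Lowering: no change — [pupazwut]
  4 Voicing Between Vowels: [pupazwut] → [pubazwut]
/giwhamete/:
  1 Final Devoicing: no change — [giwhamete]
  2 Velar Fronting: [giwhamete] → [ziwhamete]
  3 Pre-Liquid Lowering: no change — [ziwhamete]
  4 Voicing Between Vowels: [ziwhamete] → [ziwhamede]
/iheyzib/:
  1 Final Devoicing: [iheyzib] → [iheyzip]
  2 Velar Fronting: no change — [iheyzip]
  3 Pre-Liquid Lowering: no change — [iheyzip]
  4 Voicing Between Vowels: no change — [iheyzip]

[pubazwut], [ziwhamede], [iheyzip]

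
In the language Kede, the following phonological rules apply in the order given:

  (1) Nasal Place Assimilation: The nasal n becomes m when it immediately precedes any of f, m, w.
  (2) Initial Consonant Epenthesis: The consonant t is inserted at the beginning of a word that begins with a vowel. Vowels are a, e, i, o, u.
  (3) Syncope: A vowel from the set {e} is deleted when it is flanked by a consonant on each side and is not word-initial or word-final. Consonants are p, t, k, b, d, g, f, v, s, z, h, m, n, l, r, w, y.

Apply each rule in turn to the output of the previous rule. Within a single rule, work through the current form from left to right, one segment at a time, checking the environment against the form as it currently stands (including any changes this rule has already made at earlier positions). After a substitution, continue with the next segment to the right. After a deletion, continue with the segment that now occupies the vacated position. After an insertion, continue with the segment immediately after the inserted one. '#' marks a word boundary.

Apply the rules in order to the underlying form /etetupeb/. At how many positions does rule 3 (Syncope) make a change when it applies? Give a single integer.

(1) Nasal Place Assimilation: no change — [etetupeb]
(2) Initial Consonant Epenthesis: [etetupeb] → [tetetupeb]
(3) Syncope: [tetetupeb] → [tttupb]
Rule 3 changed 3 position(s).

3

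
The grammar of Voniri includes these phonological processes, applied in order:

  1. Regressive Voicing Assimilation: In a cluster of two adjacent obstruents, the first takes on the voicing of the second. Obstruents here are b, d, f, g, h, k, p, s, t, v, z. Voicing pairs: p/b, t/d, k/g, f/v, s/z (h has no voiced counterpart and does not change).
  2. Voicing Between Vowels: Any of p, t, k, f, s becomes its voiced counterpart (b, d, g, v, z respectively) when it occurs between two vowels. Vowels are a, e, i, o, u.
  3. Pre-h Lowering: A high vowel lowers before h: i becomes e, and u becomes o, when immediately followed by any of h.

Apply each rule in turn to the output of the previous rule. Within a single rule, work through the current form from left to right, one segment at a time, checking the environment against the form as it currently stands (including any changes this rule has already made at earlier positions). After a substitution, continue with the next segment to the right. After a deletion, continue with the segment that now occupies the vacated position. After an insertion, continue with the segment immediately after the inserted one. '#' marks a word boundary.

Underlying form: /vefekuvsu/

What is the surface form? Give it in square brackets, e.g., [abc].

[vevegufsu]

1 Regressive Voicing Assimilation: [vefekuvsu] → [vefekufsu]
2 Voicing Between Vowels: [vefekufsu] → [vevegufsu]
3 Pre-h Lowering: no change — [vevegufsu]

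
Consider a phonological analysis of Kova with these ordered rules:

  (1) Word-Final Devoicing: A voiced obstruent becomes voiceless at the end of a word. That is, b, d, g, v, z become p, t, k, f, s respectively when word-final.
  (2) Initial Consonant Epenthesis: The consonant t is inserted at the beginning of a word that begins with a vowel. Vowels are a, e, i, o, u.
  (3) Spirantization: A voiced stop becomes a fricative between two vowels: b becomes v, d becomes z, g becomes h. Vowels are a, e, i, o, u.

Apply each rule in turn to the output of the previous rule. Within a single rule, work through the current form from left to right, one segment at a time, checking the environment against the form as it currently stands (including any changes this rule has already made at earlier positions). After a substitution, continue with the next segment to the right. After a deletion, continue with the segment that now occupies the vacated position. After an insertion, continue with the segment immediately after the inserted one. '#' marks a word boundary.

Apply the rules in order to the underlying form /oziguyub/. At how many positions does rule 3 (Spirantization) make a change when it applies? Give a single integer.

1

(1) Word-Final Devoicing: [oziguyub] → [oziguyup]
(2) Initial Consonant Epenthesis: [oziguyup] → [toziguyup]
(3) Spirantization: [toziguyup] → [tozihuyup]
Rule 3 changed 1 position(s).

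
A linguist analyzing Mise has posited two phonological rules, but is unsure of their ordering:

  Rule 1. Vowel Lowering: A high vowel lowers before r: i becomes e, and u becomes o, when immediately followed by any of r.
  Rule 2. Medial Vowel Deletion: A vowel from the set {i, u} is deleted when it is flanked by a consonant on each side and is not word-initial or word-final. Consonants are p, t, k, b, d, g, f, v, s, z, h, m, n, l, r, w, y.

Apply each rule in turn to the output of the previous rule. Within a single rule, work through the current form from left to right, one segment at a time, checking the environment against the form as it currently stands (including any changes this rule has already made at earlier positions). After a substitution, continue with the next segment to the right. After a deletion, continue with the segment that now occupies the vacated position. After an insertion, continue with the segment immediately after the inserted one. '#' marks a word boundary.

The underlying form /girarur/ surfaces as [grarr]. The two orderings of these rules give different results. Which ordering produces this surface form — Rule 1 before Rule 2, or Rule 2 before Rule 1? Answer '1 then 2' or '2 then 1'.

2 then 1

Order 1 then 2:
  1 Vowel Lowering: [girarur] → [geraror]
  2 Medial Vowel Deletion: no change — [geraror]
  result: [geraror]
Order 2 then 1:
  2 Medial Vowel Deletion: [girarur] → [grarr]
  1 Vowel Lowering: no change — [grarr]
  result: [grarr]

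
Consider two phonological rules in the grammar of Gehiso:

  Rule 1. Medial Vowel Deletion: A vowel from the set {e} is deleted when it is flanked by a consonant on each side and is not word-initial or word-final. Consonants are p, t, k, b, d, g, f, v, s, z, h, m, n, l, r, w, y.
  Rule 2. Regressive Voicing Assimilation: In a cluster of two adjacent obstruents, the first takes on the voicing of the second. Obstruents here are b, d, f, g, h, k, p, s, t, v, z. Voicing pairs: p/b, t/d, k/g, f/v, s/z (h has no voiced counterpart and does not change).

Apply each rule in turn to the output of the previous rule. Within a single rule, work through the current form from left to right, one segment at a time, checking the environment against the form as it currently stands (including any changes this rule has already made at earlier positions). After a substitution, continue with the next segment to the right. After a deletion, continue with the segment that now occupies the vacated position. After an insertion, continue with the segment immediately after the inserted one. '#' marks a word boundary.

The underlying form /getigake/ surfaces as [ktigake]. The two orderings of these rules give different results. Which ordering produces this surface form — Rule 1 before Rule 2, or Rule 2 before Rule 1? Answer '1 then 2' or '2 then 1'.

1 then 2

Order 1 then 2:
  1 Medial Vowel Deletion: [getigake] → [gtigake]
  2 Regressive Voicing Assimilation: [gtigake] → [ktigake]
  result: [ktigake]
Order 2 then 1:
  2 Regressive Voicing Assimilation: no change — [getigake]
  1 Medial Vowel Deletion: [getigake] → [gtigake]
  result: [gtigake]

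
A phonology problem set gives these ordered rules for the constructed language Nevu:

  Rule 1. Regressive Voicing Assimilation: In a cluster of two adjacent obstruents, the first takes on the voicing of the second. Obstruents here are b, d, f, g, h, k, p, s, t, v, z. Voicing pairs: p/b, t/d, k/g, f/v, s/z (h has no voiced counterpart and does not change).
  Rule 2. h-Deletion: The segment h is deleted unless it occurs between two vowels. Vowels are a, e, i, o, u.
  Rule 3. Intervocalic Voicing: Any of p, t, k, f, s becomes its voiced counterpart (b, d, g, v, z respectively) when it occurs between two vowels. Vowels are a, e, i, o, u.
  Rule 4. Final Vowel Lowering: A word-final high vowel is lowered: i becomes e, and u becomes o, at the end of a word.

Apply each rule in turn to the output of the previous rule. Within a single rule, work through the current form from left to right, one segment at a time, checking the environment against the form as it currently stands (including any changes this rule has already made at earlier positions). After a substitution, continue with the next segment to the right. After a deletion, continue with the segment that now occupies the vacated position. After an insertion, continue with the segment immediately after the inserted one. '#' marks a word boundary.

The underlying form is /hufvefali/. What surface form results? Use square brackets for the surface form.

Rule 1 Regressive Voicing Assimilation: [hufvefali] → [huvvefali]
Rule 2 h-Deletion: [huvvefali] → [uvvefali]
Rule 3 Intervocalic Voicing: [uvvefali] → [uvvevali]
Rule 4 Final Vowel Lowering: [uvvevali] → [uvvevale]

[uvvevale]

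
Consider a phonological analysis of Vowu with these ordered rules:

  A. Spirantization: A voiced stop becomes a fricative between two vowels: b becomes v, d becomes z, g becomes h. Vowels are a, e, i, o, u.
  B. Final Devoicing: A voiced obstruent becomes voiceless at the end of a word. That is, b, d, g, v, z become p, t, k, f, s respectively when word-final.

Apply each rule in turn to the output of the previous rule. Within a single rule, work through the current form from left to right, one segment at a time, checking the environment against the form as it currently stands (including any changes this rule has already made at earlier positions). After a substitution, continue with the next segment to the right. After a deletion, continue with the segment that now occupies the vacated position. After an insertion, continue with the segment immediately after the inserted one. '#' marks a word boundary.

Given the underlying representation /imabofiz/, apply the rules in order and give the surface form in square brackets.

A Spirantization: [imabofiz] → [imavofiz]
B Final Devoicing: [imavofiz] → [imavofis]

[imavofis]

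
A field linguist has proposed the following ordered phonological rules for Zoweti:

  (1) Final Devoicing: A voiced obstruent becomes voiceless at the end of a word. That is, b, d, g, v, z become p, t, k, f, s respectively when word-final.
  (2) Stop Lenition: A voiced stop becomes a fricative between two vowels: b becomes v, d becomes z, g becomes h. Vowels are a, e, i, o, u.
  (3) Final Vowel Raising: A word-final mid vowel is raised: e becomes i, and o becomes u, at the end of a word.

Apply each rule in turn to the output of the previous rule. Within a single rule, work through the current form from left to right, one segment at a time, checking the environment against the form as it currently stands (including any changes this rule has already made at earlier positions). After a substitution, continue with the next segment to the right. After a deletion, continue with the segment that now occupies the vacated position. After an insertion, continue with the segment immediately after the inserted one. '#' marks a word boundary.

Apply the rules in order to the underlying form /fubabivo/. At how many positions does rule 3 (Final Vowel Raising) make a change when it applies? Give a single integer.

1

(1) Final Devoicing: no change — [fubabivo]
(2) Stop Lenition: [fubabivo] → [fuvavivo]
(3) Final Vowel Raising: [fuvavivo] → [fuvavivu]
Rule 3 changed 1 position(s).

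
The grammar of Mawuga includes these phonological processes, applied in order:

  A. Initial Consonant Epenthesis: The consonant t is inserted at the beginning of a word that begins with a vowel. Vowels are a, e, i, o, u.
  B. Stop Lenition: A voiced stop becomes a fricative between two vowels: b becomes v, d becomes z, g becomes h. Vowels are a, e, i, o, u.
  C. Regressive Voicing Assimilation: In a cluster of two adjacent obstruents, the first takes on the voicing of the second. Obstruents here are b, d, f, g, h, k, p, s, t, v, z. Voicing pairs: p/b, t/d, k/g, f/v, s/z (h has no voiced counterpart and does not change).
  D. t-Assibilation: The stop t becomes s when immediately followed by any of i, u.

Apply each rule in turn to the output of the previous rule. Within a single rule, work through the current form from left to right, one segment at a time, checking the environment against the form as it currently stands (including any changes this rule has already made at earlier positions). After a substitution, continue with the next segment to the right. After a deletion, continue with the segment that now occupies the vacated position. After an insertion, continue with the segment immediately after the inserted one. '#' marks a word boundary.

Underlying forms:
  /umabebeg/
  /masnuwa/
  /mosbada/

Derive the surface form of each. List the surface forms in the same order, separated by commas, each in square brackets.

[sumaveveg], [masnuwa], [mozbaza]

/umabebeg/:
  A Initial Consonant Epenthesis: [umabebeg] → [tumabebeg]
  B Stop Lenition: [tumabebeg] → [tumaveveg]
  C Regressive Voicing Assimilation: no change — [tumaveveg]
  D t-Assibilation: [tumaveveg] → [sumaveveg]
/masnuwa/:
  A Initial Consonant Epenthesis: no change — [masnuwa]
  B Stop Lenition: no change — [masnuwa]
  C Regressive Voicing Assimilation: no change — [masnuwa]
  D t-Assibilation: no change — [masnuwa]
/mosbada/:
  A Initial Consonant Epenthesis: no change — [mosbada]
  B Stop Lenition: [mosbada] → [mosbaza]
  C Regressive Voicing Assimilation: [mosbaza] → [mozbaza]
  D t-Assibilation: no change — [mozbaza]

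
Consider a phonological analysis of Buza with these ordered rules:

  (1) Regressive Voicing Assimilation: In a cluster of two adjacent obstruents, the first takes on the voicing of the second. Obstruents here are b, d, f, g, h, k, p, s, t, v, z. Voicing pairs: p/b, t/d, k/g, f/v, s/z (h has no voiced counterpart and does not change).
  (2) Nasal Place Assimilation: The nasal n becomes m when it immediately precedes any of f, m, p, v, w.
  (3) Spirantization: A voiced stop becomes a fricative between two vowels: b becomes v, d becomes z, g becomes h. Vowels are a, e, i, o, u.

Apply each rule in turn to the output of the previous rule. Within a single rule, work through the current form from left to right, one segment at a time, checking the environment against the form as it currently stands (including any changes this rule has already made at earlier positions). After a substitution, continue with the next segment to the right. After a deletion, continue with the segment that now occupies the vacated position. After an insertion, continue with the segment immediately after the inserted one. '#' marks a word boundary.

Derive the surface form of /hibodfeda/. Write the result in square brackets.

(1) Regressive Voicing Assimilation: [hibodfeda] → [hibotfeda]
(2) Nasal Place Assimilation: no change — [hibotfeda]
(3) Spirantization: [hibotfeda] → [hivotfeza]

[hivotfeza]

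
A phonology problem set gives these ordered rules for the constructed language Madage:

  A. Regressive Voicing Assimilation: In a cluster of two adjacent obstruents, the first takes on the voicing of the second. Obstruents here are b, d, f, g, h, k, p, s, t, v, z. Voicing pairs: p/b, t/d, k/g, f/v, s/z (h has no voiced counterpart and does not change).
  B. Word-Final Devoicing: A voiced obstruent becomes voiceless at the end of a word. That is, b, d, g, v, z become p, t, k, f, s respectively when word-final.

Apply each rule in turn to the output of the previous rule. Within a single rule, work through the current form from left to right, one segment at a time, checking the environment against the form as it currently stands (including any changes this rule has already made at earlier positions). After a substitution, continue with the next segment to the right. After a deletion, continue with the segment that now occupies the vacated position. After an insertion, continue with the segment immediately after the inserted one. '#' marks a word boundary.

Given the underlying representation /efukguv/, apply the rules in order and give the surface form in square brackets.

A Regressive Voicing Assimilation: [efukguv] → [efugguv]
B Word-Final Devoicing: [efugguv] → [efugguf]

[efugguf]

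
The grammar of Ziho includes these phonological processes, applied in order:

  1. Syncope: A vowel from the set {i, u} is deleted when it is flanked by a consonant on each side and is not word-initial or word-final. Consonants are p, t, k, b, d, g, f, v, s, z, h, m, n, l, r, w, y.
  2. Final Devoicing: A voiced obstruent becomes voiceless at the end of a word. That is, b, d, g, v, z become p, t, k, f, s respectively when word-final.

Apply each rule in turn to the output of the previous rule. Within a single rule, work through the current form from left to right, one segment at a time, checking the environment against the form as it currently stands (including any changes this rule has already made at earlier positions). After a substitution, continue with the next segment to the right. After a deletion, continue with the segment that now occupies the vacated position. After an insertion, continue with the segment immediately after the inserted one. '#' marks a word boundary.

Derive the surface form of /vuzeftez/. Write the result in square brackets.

[vzeftes]

1 Syncope: [vuzeftez] → [vzeftez]
2 Final Devoicing: [vzeftez] → [vzeftes]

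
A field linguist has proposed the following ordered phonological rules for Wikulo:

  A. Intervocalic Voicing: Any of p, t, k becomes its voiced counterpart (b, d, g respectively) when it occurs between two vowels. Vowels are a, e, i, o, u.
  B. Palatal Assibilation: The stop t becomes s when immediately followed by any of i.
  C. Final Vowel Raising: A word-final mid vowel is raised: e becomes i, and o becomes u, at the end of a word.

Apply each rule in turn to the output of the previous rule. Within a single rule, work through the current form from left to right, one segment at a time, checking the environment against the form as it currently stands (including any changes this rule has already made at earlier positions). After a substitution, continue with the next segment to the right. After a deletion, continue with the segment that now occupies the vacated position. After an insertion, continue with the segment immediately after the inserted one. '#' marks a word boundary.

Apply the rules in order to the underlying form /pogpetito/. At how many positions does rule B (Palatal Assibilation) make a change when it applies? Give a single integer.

A Intervocalic Voicing: [pogpetito] → [pogpedido]
B Palatal Assibilation: no change — [pogpedido]
C Final Vowel Raising: [pogpedido] → [pogpedidu]
Rule B changed 0 position(s).

0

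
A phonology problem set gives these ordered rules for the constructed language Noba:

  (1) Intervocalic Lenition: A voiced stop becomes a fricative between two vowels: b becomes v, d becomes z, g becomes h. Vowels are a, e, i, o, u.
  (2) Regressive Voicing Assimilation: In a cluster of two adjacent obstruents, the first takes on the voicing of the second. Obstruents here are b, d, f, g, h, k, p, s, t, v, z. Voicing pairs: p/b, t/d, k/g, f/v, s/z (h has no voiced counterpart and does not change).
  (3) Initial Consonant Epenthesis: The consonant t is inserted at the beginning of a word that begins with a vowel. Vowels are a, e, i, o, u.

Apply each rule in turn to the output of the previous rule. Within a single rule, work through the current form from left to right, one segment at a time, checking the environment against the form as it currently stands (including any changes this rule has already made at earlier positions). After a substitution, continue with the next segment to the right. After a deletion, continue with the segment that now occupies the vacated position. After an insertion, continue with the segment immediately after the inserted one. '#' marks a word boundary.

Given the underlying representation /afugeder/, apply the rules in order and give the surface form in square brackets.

[tafuhezer]

(1) Intervocalic Lenition: [afugeder] → [afuhezer]
(2) Regressive Voicing Assimilation: no change — [afuhezer]
(3) Initial Consonant Epenthesis: [afuhezer] → [tafuhezer]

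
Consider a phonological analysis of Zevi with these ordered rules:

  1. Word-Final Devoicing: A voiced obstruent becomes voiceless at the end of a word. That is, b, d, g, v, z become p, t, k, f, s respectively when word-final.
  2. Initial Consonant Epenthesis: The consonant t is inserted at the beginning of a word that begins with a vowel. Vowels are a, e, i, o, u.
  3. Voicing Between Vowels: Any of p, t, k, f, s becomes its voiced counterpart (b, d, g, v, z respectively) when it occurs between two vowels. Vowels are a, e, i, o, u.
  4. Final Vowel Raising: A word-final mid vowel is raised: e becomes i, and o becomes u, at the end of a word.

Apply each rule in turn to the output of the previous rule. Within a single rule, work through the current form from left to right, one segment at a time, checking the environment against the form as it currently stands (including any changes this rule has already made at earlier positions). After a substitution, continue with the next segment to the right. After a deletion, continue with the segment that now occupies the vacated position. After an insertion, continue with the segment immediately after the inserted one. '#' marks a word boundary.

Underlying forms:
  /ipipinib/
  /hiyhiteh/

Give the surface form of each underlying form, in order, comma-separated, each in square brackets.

/ipipinib/:
  1 Word-Final Devoicing: [ipipinib] → [ipipinip]
  2 Initial Consonant Epenthesis: [ipipinip] → [tipipinip]
  3 Voicing Between Vowels: [tipipinip] → [tibibinip]
  4 Final Vowel Raising: no change — [tibibinip]
/hiyhiteh/:
  1 Word-Final Devoicing: no change — [hiyhiteh]
  2 Initial Consonant Epenthesis: no change — [hiyhiteh]
  3 Voicing Between Vowels: [hiyhiteh] → [hiyhideh]
  4 Final Vowel Raising: no change — [hiyhideh]

[tibibinip], [hiyhideh]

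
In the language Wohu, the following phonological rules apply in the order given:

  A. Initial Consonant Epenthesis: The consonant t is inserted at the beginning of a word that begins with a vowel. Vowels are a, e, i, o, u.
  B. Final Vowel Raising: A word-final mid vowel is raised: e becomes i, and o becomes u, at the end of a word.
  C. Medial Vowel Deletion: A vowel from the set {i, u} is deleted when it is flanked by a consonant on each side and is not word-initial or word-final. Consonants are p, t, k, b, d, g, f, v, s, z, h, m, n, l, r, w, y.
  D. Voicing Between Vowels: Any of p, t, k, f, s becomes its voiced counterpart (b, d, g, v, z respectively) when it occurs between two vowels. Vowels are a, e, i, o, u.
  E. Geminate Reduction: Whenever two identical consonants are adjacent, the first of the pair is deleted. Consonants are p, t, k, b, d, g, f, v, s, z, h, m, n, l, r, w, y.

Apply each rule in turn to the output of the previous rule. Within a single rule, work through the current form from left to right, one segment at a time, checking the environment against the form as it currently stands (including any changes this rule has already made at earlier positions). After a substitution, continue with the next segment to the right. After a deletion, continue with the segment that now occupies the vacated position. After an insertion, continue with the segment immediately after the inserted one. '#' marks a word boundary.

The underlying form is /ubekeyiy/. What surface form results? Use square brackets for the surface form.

[tbegey]

A Initial Consonant Epenthesis: [ubekeyiy] → [tubekeyiy]
B Final Vowel Raising: no change — [tubekeyiy]
C Medial Vowel Deletion: [tubekeyiy] → [tbekeyy]
D Voicing Between Vowels: [tbekeyy] → [tbegeyy]
E Geminate Reduction: [tbegeyy] → [tbegey]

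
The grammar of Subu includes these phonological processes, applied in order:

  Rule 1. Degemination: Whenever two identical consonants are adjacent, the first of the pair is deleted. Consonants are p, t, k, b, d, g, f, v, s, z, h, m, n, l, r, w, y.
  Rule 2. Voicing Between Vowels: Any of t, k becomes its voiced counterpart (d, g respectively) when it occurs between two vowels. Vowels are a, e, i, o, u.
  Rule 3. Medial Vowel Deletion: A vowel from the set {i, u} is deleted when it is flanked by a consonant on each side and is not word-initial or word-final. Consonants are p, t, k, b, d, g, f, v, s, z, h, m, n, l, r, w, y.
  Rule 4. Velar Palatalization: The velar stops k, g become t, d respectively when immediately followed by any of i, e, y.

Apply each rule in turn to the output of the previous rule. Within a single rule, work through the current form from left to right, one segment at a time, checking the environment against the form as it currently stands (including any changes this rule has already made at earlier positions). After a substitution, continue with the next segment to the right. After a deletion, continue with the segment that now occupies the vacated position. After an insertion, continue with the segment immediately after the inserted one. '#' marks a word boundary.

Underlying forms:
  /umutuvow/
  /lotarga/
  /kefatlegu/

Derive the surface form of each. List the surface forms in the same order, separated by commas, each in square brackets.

[umdvow], [lodarga], [tefatlegu]

/umutuvow/:
  Rule 1 Degemination: no change — [umutuvow]
  Rule 2 Voicing Between Vowels: [umutuvow] → [umuduvow]
  Rule 3 Medial Vowel Deletion: [umuduvow] → [umdvow]
  Rule 4 Velar Palatalization: no change — [umdvow]
/lotarga/:
  Rule 1 Degemination: no change — [lotarga]
  Rule 2 Voicing Between Vowels: [lotarga] → [lodarga]
  Rule 3 Medial Vowel Deletion: no change — [lodarga]
  Rule 4 Velar Palatalization: no change — [lodarga]
/kefatlegu/:
  Rule 1 Degemination: no change — [kefatlegu]
  Rule 2 Voicing Between Vowels: no change — [kefatlegu]
  Rule 3 Medial Vowel Deletion: no change — [kefatlegu]
  Rule 4 Velar Palatalization: [kefatlegu] → [tefatlegu]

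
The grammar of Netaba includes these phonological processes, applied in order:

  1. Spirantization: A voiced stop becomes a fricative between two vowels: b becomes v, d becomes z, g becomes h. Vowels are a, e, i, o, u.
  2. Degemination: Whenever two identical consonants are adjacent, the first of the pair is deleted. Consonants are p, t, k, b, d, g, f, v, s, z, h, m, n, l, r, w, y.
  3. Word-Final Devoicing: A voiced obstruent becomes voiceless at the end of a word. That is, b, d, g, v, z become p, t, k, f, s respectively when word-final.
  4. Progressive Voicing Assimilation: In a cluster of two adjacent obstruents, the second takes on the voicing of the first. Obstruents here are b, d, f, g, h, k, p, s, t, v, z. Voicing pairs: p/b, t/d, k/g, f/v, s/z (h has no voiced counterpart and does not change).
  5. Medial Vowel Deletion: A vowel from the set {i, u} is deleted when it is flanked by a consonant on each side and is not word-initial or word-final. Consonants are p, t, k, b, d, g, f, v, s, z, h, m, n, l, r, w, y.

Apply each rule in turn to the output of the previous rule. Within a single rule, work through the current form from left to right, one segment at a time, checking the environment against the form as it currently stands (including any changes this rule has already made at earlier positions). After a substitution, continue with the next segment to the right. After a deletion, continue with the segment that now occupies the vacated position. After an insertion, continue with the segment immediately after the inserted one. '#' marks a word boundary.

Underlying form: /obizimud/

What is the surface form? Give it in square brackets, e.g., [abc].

[ovzmt]

1 Spirantization: [obizimud] → [ovizimud]
2 Degemination: no change — [ovizimud]
3 Word-Final Devoicing: [ovizimud] → [ovizimut]
4 Progressive Voicing Assimilation: no change — [ovizimut]
5 Medial Vowel Deletion: [ovizimut] → [ovzmt]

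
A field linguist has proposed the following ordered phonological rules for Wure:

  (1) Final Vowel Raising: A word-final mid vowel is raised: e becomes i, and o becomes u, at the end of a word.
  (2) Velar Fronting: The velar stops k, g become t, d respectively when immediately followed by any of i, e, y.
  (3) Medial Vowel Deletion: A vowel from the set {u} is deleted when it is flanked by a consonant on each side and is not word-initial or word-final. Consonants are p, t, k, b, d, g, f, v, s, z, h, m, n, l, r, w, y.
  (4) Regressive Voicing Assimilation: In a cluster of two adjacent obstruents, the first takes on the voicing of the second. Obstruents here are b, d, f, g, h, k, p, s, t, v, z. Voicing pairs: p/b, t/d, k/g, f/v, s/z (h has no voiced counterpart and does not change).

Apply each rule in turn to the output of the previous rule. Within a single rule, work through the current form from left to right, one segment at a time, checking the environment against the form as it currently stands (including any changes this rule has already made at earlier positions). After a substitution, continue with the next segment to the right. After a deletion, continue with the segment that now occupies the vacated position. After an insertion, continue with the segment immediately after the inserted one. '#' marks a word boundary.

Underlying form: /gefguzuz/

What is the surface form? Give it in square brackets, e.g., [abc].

[devgzz]

(1) Final Vowel Raising: no change — [gefguzuz]
(2) Velar Fronting: [gefguzuz] → [defguzuz]
(3) Medial Vowel Deletion: [defguzuz] → [defgzz]
(4) Regressive Voicing Assimilation: [defgzz] → [devgzz]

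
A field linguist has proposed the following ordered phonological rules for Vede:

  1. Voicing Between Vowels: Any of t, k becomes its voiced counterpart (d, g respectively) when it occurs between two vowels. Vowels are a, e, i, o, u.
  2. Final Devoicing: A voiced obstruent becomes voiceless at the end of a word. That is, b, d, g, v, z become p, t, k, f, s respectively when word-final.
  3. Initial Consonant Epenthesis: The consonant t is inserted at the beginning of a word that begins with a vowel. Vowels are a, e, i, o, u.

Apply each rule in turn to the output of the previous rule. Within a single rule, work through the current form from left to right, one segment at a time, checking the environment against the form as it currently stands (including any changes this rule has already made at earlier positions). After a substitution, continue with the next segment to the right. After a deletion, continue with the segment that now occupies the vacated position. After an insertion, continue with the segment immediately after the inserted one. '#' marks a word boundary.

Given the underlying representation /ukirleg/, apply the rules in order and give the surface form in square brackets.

1 Voicing Between Vowels: [ukirleg] → [ugirleg]
2 Final Devoicing: [ugirleg] → [ugirlek]
3 Initial Consonant Epenthesis: [ugirlek] → [tugirlek]

[tugirlek]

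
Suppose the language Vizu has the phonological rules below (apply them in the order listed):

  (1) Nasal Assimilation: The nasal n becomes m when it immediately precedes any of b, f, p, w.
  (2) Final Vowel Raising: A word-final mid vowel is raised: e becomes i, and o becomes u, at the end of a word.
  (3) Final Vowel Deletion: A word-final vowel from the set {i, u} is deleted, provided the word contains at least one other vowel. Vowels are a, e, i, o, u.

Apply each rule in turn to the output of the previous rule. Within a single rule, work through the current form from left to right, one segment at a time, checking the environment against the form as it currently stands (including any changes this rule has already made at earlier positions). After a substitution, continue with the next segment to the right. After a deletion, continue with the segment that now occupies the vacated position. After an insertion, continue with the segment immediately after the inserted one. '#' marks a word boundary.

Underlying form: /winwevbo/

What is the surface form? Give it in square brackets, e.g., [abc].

[wimwevb]

(1) Nasal Assimilation: [winwevbo] → [wimwevbo]
(2) Final Vowel Raising: [wimwevbo] → [wimwevbu]
(3) Final Vowel Deletion: [wimwevbu] → [wimwevb]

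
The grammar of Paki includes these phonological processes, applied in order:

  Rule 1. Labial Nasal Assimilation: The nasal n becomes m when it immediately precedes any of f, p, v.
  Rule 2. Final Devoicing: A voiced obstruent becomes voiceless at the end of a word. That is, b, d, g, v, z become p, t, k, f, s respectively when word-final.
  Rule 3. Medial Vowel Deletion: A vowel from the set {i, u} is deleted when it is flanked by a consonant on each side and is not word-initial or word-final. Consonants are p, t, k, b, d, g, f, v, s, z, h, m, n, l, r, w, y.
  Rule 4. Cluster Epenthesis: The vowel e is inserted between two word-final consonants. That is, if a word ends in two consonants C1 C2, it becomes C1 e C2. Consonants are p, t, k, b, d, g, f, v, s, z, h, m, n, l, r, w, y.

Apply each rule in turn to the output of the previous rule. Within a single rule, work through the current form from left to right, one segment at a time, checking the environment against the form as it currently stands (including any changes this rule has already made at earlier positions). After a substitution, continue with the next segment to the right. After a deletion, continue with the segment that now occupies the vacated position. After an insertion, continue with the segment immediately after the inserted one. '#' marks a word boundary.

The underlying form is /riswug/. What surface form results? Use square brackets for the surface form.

Rule 1 Labial Nasal Assimilation: no change — [riswug]
Rule 2 Final Devoicing: [riswug] → [riswuk]
Rule 3 Medial Vowel Deletion: [riswuk] → [rswk]
Rule 4 Cluster Epenthesis: [rswk] → [rswek]

[rswek]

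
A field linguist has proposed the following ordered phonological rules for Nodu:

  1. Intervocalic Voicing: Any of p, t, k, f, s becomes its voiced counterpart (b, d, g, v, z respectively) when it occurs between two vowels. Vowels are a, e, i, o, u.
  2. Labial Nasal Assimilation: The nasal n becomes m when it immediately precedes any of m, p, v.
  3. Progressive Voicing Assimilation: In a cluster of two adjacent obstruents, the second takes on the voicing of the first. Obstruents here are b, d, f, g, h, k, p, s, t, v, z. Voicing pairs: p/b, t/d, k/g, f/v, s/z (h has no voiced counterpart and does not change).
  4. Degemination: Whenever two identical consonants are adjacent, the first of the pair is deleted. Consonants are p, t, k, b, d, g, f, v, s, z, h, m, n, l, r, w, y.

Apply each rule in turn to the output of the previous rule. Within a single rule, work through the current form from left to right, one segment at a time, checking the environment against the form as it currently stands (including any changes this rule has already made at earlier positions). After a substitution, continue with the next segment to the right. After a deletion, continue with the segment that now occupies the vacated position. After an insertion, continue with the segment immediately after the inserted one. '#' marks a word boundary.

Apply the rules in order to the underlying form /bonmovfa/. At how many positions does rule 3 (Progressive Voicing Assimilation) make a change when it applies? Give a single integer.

1

1 Intervocalic Voicing: no change — [bonmovfa]
2 Labial Nasal Assimilation: [bonmovfa] → [bommovfa]
3 Progressive Voicing Assimilation: [bommovfa] → [bommovva]
4 Degemination: [bommovva] → [bomova]
Rule 3 changed 1 position(s).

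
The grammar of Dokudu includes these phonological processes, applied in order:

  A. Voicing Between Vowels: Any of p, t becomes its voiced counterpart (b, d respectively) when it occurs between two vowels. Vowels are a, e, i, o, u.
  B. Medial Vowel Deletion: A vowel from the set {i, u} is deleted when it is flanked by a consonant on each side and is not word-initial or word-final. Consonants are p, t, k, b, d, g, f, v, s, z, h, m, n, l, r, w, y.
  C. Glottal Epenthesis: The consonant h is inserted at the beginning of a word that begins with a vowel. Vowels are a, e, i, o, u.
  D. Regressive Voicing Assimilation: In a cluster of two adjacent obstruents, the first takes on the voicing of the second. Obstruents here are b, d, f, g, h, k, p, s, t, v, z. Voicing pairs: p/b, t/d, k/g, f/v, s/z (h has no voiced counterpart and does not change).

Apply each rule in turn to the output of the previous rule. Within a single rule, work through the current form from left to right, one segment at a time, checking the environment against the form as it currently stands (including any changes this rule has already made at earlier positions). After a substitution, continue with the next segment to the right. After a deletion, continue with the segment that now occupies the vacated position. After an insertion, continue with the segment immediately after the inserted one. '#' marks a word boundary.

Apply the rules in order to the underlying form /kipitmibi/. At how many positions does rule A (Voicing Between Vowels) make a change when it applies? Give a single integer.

1

A Voicing Between Vowels: [kipitmibi] → [kibitmibi]
B Medial Vowel Deletion: [kibitmibi] → [kbtmbi]
C Glottal Epenthesis: no change — [kbtmbi]
D Regressive Voicing Assimilation: [kbtmbi] → [gptmbi]
Rule A changed 1 position(s).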